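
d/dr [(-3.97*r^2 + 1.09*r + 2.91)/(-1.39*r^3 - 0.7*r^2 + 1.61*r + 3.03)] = (-5.5183*r^4 + 3.0302*r^3 + 6.506*r^2 - 19.9842*r - 1.3824)/(1.9321*r^6 + 1.946*r^5 - 3.9858*r^4 - 10.6774*r^3 - 1.6499*r^2 + 9.7566*r + 9.1809)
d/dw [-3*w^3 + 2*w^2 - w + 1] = -9*w^2 + 4*w - 1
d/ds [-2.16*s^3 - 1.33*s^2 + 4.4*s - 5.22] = -6.48*s^2 - 2.66*s + 4.4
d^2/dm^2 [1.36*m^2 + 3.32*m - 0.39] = 2.72000000000000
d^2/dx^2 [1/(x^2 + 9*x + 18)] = 2*(-x^2 - 9*x + (2*x + 9)^2 - 18)/(x^2 + 9*x + 18)^3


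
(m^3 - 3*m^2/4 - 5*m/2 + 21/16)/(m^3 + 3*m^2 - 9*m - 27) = (16*m^3 - 12*m^2 - 40*m + 21)/(16*(m^3 + 3*m^2 - 9*m - 27))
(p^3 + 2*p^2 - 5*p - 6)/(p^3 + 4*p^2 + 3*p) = (p - 2)/p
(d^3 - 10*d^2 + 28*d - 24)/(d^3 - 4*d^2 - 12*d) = (d^2 - 4*d + 4)/(d*(d + 2))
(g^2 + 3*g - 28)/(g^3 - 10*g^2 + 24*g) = (g + 7)/(g*(g - 6))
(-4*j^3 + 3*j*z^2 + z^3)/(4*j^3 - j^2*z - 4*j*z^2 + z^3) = (4*j^2 + 4*j*z + z^2)/(-4*j^2 - 3*j*z + z^2)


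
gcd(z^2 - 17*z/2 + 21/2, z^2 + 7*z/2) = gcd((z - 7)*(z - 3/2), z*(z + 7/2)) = 1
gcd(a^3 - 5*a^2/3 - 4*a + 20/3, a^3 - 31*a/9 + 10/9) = a^2 + a/3 - 10/3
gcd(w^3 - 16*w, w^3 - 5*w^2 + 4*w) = w^2 - 4*w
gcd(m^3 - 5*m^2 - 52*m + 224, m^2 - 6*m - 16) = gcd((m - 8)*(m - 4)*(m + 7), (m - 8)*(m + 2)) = m - 8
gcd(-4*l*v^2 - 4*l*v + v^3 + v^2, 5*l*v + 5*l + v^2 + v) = v + 1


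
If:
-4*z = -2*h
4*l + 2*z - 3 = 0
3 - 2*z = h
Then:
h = 3/2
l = 3/8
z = 3/4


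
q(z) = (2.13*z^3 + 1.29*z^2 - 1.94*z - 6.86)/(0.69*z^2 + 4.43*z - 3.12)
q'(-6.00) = -110.39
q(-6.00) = 84.13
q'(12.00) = 2.75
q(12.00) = 25.68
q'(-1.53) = -0.81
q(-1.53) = 1.03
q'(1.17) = 5.91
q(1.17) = -1.31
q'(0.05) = 4.35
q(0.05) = 2.40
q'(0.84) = 34.18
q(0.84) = -5.81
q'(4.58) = 2.23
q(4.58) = 6.82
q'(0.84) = 34.18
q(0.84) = -5.81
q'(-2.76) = -3.70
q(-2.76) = 3.61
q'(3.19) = 2.07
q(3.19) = 3.84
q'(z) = (-1.38*z - 4.43)*(2.13*z^3 + 1.29*z^2 - 1.94*z - 6.86)/(0.69*z^2 + 4.43*z - 3.12)^2 + (6.39*z^2 + 2.58*z - 1.94)/(0.69*z^2 + 4.43*z - 3.12)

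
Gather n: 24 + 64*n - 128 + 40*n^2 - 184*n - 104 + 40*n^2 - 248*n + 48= 80*n^2 - 368*n - 160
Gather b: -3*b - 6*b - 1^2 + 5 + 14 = 18 - 9*b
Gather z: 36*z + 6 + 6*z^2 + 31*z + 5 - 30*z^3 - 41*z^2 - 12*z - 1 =-30*z^3 - 35*z^2 + 55*z + 10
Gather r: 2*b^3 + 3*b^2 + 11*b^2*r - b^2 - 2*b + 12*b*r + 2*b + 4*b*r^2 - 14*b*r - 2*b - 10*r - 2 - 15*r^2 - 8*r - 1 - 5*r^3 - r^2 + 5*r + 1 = 2*b^3 + 2*b^2 - 2*b - 5*r^3 + r^2*(4*b - 16) + r*(11*b^2 - 2*b - 13) - 2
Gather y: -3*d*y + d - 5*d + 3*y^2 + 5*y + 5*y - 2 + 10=-4*d + 3*y^2 + y*(10 - 3*d) + 8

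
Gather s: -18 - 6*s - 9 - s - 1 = -7*s - 28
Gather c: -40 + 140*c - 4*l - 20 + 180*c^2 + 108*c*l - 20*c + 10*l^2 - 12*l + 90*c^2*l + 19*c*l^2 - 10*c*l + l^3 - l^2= c^2*(90*l + 180) + c*(19*l^2 + 98*l + 120) + l^3 + 9*l^2 - 16*l - 60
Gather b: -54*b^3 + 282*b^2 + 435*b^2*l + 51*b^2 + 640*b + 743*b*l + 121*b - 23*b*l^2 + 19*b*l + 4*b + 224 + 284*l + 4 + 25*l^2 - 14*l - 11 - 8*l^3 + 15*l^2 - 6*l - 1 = -54*b^3 + b^2*(435*l + 333) + b*(-23*l^2 + 762*l + 765) - 8*l^3 + 40*l^2 + 264*l + 216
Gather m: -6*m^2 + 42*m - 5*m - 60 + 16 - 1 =-6*m^2 + 37*m - 45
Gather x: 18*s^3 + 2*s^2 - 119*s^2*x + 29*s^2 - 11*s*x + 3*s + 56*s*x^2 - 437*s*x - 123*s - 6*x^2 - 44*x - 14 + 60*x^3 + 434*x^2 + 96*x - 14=18*s^3 + 31*s^2 - 120*s + 60*x^3 + x^2*(56*s + 428) + x*(-119*s^2 - 448*s + 52) - 28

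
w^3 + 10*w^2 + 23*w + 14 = (w + 1)*(w + 2)*(w + 7)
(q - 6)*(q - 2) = q^2 - 8*q + 12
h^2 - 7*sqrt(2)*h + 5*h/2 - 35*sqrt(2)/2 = (h + 5/2)*(h - 7*sqrt(2))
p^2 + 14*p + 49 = (p + 7)^2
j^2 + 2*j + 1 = (j + 1)^2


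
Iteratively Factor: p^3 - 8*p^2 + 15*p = (p - 5)*(p^2 - 3*p) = p*(p - 5)*(p - 3)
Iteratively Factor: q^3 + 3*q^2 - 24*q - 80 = (q - 5)*(q^2 + 8*q + 16) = (q - 5)*(q + 4)*(q + 4)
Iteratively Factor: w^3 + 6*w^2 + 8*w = (w + 4)*(w^2 + 2*w) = w*(w + 4)*(w + 2)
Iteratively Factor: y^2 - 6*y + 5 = (y - 1)*(y - 5)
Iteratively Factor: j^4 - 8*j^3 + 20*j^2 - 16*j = (j - 2)*(j^3 - 6*j^2 + 8*j) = (j - 2)^2*(j^2 - 4*j) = (j - 4)*(j - 2)^2*(j)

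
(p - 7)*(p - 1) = p^2 - 8*p + 7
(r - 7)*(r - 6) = r^2 - 13*r + 42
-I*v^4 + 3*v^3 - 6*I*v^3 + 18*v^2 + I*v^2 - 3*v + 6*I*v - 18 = (v + 1)*(v + 6)*(v + 3*I)*(-I*v + I)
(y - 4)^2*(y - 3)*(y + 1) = y^4 - 10*y^3 + 29*y^2 - 8*y - 48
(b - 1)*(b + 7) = b^2 + 6*b - 7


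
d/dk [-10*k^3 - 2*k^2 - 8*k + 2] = -30*k^2 - 4*k - 8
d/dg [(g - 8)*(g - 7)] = 2*g - 15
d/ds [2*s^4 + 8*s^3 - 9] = 8*s^2*(s + 3)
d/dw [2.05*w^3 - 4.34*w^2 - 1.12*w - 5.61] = 6.15*w^2 - 8.68*w - 1.12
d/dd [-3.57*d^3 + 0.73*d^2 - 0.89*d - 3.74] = -10.71*d^2 + 1.46*d - 0.89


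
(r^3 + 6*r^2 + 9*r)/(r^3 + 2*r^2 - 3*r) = (r + 3)/(r - 1)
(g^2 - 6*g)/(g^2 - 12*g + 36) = g/(g - 6)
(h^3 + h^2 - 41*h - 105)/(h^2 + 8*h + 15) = h - 7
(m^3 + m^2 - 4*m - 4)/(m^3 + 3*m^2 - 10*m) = (m^2 + 3*m + 2)/(m*(m + 5))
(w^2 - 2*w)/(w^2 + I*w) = (w - 2)/(w + I)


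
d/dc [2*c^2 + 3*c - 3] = 4*c + 3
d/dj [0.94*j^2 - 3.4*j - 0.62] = 1.88*j - 3.4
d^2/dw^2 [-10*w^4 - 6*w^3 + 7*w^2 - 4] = -120*w^2 - 36*w + 14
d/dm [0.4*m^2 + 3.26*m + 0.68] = 0.8*m + 3.26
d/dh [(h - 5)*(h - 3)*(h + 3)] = 3*h^2 - 10*h - 9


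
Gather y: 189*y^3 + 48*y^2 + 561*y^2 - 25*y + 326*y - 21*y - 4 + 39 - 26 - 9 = 189*y^3 + 609*y^2 + 280*y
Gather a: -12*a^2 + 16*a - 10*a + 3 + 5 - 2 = -12*a^2 + 6*a + 6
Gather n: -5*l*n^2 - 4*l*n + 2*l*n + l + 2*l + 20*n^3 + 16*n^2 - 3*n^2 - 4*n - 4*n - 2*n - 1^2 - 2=3*l + 20*n^3 + n^2*(13 - 5*l) + n*(-2*l - 10) - 3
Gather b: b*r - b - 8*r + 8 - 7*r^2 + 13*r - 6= b*(r - 1) - 7*r^2 + 5*r + 2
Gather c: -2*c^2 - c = -2*c^2 - c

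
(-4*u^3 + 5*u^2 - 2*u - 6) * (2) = -8*u^3 + 10*u^2 - 4*u - 12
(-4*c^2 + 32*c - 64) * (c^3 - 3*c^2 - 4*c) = -4*c^5 + 44*c^4 - 144*c^3 + 64*c^2 + 256*c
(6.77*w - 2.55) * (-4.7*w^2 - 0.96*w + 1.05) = -31.819*w^3 + 5.4858*w^2 + 9.5565*w - 2.6775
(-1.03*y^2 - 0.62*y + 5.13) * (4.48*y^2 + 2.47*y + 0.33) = -4.6144*y^4 - 5.3217*y^3 + 21.1111*y^2 + 12.4665*y + 1.6929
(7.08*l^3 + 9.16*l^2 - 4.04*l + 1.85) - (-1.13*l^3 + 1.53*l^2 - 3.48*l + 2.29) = 8.21*l^3 + 7.63*l^2 - 0.56*l - 0.44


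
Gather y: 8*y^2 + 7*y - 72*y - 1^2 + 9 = 8*y^2 - 65*y + 8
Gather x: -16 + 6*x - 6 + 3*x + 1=9*x - 21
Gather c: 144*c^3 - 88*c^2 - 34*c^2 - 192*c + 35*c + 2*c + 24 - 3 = 144*c^3 - 122*c^2 - 155*c + 21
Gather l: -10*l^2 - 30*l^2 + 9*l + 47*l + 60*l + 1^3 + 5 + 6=-40*l^2 + 116*l + 12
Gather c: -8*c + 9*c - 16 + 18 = c + 2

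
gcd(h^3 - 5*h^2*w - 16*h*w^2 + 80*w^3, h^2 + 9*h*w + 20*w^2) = h + 4*w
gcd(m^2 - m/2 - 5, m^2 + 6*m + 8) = m + 2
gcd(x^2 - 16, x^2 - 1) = 1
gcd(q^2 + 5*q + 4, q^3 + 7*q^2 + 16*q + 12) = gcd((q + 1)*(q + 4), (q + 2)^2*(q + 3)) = 1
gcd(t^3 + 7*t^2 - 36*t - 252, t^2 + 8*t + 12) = t + 6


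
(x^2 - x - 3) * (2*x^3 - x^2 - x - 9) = 2*x^5 - 3*x^4 - 6*x^3 - 5*x^2 + 12*x + 27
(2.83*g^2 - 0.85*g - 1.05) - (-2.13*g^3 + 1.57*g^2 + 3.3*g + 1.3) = 2.13*g^3 + 1.26*g^2 - 4.15*g - 2.35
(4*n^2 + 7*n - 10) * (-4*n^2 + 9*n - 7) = -16*n^4 + 8*n^3 + 75*n^2 - 139*n + 70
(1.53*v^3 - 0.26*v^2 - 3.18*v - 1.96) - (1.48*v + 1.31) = 1.53*v^3 - 0.26*v^2 - 4.66*v - 3.27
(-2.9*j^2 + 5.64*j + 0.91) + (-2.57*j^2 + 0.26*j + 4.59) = -5.47*j^2 + 5.9*j + 5.5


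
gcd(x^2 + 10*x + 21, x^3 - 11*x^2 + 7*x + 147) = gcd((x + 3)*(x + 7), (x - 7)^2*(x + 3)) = x + 3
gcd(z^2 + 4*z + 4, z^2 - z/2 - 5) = z + 2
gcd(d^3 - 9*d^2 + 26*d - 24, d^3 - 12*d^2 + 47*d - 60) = d^2 - 7*d + 12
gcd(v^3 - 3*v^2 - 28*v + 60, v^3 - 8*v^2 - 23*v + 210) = v^2 - v - 30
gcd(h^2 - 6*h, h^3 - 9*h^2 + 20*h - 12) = h - 6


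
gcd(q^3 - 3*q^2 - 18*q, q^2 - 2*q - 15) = q + 3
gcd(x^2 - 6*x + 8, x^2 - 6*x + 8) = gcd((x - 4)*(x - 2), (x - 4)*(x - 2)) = x^2 - 6*x + 8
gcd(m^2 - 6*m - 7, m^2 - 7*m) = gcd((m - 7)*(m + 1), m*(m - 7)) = m - 7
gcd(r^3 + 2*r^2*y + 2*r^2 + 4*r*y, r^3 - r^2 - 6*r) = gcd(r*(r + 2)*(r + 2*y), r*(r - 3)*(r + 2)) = r^2 + 2*r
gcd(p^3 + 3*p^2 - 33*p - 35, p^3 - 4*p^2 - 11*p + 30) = p - 5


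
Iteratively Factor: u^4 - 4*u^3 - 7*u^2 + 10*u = (u + 2)*(u^3 - 6*u^2 + 5*u) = (u - 5)*(u + 2)*(u^2 - u) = u*(u - 5)*(u + 2)*(u - 1)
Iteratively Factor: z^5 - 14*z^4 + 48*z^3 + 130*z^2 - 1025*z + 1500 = (z + 4)*(z^4 - 18*z^3 + 120*z^2 - 350*z + 375) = (z - 5)*(z + 4)*(z^3 - 13*z^2 + 55*z - 75) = (z - 5)^2*(z + 4)*(z^2 - 8*z + 15) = (z - 5)^2*(z - 3)*(z + 4)*(z - 5)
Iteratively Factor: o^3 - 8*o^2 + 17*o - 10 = (o - 1)*(o^2 - 7*o + 10) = (o - 2)*(o - 1)*(o - 5)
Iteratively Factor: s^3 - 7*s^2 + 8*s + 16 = (s - 4)*(s^2 - 3*s - 4) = (s - 4)^2*(s + 1)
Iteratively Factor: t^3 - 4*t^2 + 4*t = (t - 2)*(t^2 - 2*t) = (t - 2)^2*(t)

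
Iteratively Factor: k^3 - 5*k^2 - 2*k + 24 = (k + 2)*(k^2 - 7*k + 12) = (k - 3)*(k + 2)*(k - 4)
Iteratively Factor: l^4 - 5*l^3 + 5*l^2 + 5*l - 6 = (l - 1)*(l^3 - 4*l^2 + l + 6) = (l - 2)*(l - 1)*(l^2 - 2*l - 3) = (l - 2)*(l - 1)*(l + 1)*(l - 3)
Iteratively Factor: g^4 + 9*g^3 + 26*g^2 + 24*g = (g)*(g^3 + 9*g^2 + 26*g + 24) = g*(g + 3)*(g^2 + 6*g + 8) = g*(g + 3)*(g + 4)*(g + 2)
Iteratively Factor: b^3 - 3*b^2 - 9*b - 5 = (b + 1)*(b^2 - 4*b - 5) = (b - 5)*(b + 1)*(b + 1)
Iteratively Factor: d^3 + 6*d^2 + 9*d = (d + 3)*(d^2 + 3*d) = (d + 3)^2*(d)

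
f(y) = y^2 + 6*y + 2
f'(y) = 2*y + 6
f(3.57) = 36.16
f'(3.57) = 13.14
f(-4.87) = -3.50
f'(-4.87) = -3.74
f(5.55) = 66.10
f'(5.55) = 17.10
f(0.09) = 2.55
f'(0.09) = 6.18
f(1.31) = 11.58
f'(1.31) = 8.62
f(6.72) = 87.48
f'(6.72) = 19.44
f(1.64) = 14.53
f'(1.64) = 9.28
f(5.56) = 66.27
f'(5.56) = 17.12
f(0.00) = 2.00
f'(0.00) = 6.00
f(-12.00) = 74.00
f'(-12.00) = -18.00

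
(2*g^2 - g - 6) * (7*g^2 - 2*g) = 14*g^4 - 11*g^3 - 40*g^2 + 12*g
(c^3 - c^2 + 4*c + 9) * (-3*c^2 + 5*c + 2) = -3*c^5 + 8*c^4 - 15*c^3 - 9*c^2 + 53*c + 18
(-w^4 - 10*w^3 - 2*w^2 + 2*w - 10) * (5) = -5*w^4 - 50*w^3 - 10*w^2 + 10*w - 50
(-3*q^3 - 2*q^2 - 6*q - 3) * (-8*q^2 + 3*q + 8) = 24*q^5 + 7*q^4 + 18*q^3 - 10*q^2 - 57*q - 24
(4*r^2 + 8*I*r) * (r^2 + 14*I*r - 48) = 4*r^4 + 64*I*r^3 - 304*r^2 - 384*I*r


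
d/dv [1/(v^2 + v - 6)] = (-2*v - 1)/(v^2 + v - 6)^2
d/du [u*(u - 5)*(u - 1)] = 3*u^2 - 12*u + 5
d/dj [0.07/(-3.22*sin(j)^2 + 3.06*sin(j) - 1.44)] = (0.4508*sin(j) - 0.2142)*cos(j)/(3.22*sin(j)^2 - 3.06*sin(j) + 1.44)^2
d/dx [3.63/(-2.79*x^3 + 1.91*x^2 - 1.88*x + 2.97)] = (30.3831*x^2 - 13.8666*x + 6.8244)/(2.79*x^3 - 1.91*x^2 + 1.88*x - 2.97)^2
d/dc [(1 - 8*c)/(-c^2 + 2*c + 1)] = 2*(-4*c^2 + c - 5)/(c^4 - 4*c^3 + 2*c^2 + 4*c + 1)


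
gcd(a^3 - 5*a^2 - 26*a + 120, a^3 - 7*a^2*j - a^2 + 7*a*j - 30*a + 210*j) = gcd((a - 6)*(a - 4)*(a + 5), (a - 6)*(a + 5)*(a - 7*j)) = a^2 - a - 30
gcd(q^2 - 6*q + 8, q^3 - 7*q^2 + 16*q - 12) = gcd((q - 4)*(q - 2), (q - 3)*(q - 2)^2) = q - 2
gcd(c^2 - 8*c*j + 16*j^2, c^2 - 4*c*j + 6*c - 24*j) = c - 4*j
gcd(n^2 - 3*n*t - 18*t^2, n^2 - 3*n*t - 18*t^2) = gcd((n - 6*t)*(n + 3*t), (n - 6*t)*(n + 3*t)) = -n^2 + 3*n*t + 18*t^2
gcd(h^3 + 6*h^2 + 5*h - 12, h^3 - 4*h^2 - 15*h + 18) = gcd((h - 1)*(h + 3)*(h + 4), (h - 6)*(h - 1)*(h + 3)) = h^2 + 2*h - 3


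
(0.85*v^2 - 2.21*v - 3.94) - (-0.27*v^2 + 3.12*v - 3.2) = 1.12*v^2 - 5.33*v - 0.74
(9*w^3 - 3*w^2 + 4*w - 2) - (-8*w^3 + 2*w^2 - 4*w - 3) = 17*w^3 - 5*w^2 + 8*w + 1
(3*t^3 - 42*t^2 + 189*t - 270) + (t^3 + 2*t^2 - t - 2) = 4*t^3 - 40*t^2 + 188*t - 272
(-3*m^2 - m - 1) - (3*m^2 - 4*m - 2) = -6*m^2 + 3*m + 1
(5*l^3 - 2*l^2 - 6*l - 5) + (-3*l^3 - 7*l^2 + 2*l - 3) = 2*l^3 - 9*l^2 - 4*l - 8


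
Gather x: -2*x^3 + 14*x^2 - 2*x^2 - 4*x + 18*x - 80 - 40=-2*x^3 + 12*x^2 + 14*x - 120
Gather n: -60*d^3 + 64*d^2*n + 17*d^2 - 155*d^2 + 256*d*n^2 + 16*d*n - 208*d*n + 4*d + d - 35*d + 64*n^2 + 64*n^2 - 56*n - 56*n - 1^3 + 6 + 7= -60*d^3 - 138*d^2 - 30*d + n^2*(256*d + 128) + n*(64*d^2 - 192*d - 112) + 12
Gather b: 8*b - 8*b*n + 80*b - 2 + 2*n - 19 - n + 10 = b*(88 - 8*n) + n - 11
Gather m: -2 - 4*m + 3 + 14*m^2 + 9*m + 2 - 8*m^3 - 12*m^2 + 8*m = -8*m^3 + 2*m^2 + 13*m + 3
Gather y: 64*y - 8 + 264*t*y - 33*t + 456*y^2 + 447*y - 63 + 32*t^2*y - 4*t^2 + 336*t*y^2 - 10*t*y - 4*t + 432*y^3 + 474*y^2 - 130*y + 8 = -4*t^2 - 37*t + 432*y^3 + y^2*(336*t + 930) + y*(32*t^2 + 254*t + 381) - 63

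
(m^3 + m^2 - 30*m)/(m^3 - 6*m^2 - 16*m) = (-m^2 - m + 30)/(-m^2 + 6*m + 16)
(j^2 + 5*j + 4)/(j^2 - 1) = (j + 4)/(j - 1)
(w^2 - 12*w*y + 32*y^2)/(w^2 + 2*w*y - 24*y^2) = (w - 8*y)/(w + 6*y)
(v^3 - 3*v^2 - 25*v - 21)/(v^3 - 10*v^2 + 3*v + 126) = (v + 1)/(v - 6)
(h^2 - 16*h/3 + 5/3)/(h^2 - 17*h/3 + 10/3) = (3*h - 1)/(3*h - 2)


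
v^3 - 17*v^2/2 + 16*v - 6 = (v - 6)*(v - 2)*(v - 1/2)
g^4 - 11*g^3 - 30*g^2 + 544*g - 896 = (g - 8)^2*(g - 2)*(g + 7)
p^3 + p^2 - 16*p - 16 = (p - 4)*(p + 1)*(p + 4)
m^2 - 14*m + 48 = (m - 8)*(m - 6)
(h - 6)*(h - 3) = h^2 - 9*h + 18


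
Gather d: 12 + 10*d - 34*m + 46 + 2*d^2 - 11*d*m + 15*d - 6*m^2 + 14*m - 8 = 2*d^2 + d*(25 - 11*m) - 6*m^2 - 20*m + 50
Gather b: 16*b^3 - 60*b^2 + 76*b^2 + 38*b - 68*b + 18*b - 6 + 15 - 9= 16*b^3 + 16*b^2 - 12*b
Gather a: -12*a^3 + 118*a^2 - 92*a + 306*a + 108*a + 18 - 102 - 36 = -12*a^3 + 118*a^2 + 322*a - 120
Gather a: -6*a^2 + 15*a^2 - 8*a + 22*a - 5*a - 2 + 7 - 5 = 9*a^2 + 9*a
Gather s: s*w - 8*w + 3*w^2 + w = s*w + 3*w^2 - 7*w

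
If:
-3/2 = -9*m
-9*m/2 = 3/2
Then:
No Solution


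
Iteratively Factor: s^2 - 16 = (s - 4)*(s + 4)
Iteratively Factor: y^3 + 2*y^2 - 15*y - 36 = (y + 3)*(y^2 - y - 12) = (y + 3)^2*(y - 4)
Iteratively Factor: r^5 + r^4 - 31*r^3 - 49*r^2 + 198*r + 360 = (r + 4)*(r^4 - 3*r^3 - 19*r^2 + 27*r + 90) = (r + 3)*(r + 4)*(r^3 - 6*r^2 - r + 30) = (r + 2)*(r + 3)*(r + 4)*(r^2 - 8*r + 15) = (r - 5)*(r + 2)*(r + 3)*(r + 4)*(r - 3)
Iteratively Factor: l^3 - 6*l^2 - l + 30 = (l + 2)*(l^2 - 8*l + 15) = (l - 5)*(l + 2)*(l - 3)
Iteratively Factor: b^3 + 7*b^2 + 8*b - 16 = (b - 1)*(b^2 + 8*b + 16) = (b - 1)*(b + 4)*(b + 4)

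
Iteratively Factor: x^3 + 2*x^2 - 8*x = (x - 2)*(x^2 + 4*x) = x*(x - 2)*(x + 4)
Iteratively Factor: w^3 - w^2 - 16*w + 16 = (w - 4)*(w^2 + 3*w - 4) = (w - 4)*(w + 4)*(w - 1)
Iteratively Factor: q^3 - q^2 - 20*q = (q - 5)*(q^2 + 4*q) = q*(q - 5)*(q + 4)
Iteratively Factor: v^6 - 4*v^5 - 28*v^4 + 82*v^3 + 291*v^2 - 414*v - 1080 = (v - 3)*(v^5 - v^4 - 31*v^3 - 11*v^2 + 258*v + 360) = (v - 4)*(v - 3)*(v^4 + 3*v^3 - 19*v^2 - 87*v - 90) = (v - 4)*(v - 3)*(v + 3)*(v^3 - 19*v - 30) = (v - 4)*(v - 3)*(v + 2)*(v + 3)*(v^2 - 2*v - 15) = (v - 4)*(v - 3)*(v + 2)*(v + 3)^2*(v - 5)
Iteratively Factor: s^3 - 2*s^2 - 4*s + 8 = (s + 2)*(s^2 - 4*s + 4) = (s - 2)*(s + 2)*(s - 2)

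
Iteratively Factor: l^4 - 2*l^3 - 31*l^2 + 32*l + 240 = (l + 3)*(l^3 - 5*l^2 - 16*l + 80) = (l + 3)*(l + 4)*(l^2 - 9*l + 20) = (l - 4)*(l + 3)*(l + 4)*(l - 5)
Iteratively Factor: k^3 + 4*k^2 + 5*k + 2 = (k + 1)*(k^2 + 3*k + 2) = (k + 1)*(k + 2)*(k + 1)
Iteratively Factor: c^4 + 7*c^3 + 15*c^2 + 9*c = (c)*(c^3 + 7*c^2 + 15*c + 9) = c*(c + 3)*(c^2 + 4*c + 3) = c*(c + 3)^2*(c + 1)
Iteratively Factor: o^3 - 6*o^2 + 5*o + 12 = (o - 4)*(o^2 - 2*o - 3) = (o - 4)*(o + 1)*(o - 3)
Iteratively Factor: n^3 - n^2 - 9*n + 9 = (n - 1)*(n^2 - 9) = (n - 3)*(n - 1)*(n + 3)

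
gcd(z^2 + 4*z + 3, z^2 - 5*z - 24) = z + 3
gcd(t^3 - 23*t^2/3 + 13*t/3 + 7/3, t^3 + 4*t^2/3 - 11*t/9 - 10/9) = t - 1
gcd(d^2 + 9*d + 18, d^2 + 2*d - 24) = d + 6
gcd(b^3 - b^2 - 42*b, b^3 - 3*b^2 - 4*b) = b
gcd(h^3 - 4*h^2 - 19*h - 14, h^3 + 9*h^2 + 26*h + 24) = h + 2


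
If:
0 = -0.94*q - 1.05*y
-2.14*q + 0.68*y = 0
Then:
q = 0.00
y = 0.00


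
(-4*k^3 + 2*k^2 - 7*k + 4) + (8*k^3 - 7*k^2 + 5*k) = 4*k^3 - 5*k^2 - 2*k + 4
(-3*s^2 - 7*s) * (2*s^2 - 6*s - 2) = -6*s^4 + 4*s^3 + 48*s^2 + 14*s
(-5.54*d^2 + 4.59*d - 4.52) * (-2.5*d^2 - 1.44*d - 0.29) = 13.85*d^4 - 3.4974*d^3 + 6.297*d^2 + 5.1777*d + 1.3108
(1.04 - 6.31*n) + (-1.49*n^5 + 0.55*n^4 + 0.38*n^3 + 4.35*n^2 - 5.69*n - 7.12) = -1.49*n^5 + 0.55*n^4 + 0.38*n^3 + 4.35*n^2 - 12.0*n - 6.08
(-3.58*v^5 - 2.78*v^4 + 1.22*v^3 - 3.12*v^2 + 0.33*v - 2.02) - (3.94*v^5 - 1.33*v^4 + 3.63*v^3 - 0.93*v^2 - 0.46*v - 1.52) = -7.52*v^5 - 1.45*v^4 - 2.41*v^3 - 2.19*v^2 + 0.79*v - 0.5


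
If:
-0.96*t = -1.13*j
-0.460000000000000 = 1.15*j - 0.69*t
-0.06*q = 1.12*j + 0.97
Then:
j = -1.36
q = 9.25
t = -1.60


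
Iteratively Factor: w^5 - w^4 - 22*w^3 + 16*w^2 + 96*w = (w - 4)*(w^4 + 3*w^3 - 10*w^2 - 24*w) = (w - 4)*(w - 3)*(w^3 + 6*w^2 + 8*w) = (w - 4)*(w - 3)*(w + 2)*(w^2 + 4*w) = (w - 4)*(w - 3)*(w + 2)*(w + 4)*(w)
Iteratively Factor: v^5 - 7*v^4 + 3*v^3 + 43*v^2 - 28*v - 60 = (v + 1)*(v^4 - 8*v^3 + 11*v^2 + 32*v - 60) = (v - 5)*(v + 1)*(v^3 - 3*v^2 - 4*v + 12) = (v - 5)*(v + 1)*(v + 2)*(v^2 - 5*v + 6) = (v - 5)*(v - 2)*(v + 1)*(v + 2)*(v - 3)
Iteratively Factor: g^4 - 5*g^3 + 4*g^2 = (g - 4)*(g^3 - g^2) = g*(g - 4)*(g^2 - g) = g*(g - 4)*(g - 1)*(g)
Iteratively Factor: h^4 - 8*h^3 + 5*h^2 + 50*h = (h)*(h^3 - 8*h^2 + 5*h + 50) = h*(h - 5)*(h^2 - 3*h - 10) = h*(h - 5)*(h + 2)*(h - 5)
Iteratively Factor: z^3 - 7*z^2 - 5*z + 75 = (z - 5)*(z^2 - 2*z - 15) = (z - 5)^2*(z + 3)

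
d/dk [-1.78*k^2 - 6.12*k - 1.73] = -3.56*k - 6.12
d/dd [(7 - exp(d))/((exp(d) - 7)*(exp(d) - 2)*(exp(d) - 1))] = (2*exp(d) - 3)/(4*(exp(d) - 2)^2*sinh(d/2)^2)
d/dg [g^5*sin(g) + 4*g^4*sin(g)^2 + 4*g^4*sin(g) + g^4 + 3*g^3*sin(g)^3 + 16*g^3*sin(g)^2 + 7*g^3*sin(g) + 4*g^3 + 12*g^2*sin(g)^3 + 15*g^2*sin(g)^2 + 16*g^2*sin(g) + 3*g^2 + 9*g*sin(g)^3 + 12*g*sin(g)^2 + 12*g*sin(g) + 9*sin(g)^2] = g^5*cos(g) + 5*g^4*sin(g) + 4*g^4*sin(2*g) + 4*g^4*cos(g) + 16*g^3*sin(g) + 16*g^3*sin(2*g) + 37*g^3*cos(g)/4 - 8*g^3*cos(2*g) - 9*g^3*cos(3*g)/4 + 12*g^3 + 111*g^2*sin(g)/4 + 15*g^2*sin(2*g) - 9*g^2*sin(3*g)/4 + 25*g^2*cos(g) - 24*g^2*cos(2*g) - 9*g^2*cos(3*g) + 36*g^2 + 50*g*sin(g) + 12*g*sin(2*g) - 6*g*sin(3*g) + 75*g*cos(g)/4 - 15*g*cos(2*g) - 27*g*cos(3*g)/4 + 21*g + 75*sin(g)/4 + 9*sin(2*g) - 9*sin(3*g)/4 - 6*cos(2*g) + 6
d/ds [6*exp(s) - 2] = 6*exp(s)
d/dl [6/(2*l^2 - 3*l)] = 6*(3 - 4*l)/(l^2*(2*l - 3)^2)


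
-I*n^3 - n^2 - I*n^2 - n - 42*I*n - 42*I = (n - 7*I)*(n + 6*I)*(-I*n - I)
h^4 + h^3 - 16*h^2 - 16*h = h*(h - 4)*(h + 1)*(h + 4)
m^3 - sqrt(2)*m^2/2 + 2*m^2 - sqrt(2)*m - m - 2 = (m + 2)*(m - sqrt(2))*(m + sqrt(2)/2)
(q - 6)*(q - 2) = q^2 - 8*q + 12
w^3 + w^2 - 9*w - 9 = (w - 3)*(w + 1)*(w + 3)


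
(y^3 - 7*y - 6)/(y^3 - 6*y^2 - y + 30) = (y + 1)/(y - 5)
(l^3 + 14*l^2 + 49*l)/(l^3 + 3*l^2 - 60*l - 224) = l*(l + 7)/(l^2 - 4*l - 32)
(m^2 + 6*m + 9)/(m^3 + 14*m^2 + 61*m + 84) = (m + 3)/(m^2 + 11*m + 28)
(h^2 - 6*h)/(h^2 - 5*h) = (h - 6)/(h - 5)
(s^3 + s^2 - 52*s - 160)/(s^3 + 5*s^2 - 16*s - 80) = (s - 8)/(s - 4)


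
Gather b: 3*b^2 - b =3*b^2 - b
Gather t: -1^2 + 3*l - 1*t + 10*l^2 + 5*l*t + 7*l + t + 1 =10*l^2 + 5*l*t + 10*l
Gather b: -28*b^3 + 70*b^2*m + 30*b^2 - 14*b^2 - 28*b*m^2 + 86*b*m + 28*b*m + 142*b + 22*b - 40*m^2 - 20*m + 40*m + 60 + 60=-28*b^3 + b^2*(70*m + 16) + b*(-28*m^2 + 114*m + 164) - 40*m^2 + 20*m + 120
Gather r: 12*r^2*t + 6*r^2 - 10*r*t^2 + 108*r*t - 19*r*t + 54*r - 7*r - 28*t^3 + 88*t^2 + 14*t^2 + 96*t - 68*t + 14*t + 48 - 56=r^2*(12*t + 6) + r*(-10*t^2 + 89*t + 47) - 28*t^3 + 102*t^2 + 42*t - 8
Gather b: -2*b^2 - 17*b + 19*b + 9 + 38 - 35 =-2*b^2 + 2*b + 12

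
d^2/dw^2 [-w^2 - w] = -2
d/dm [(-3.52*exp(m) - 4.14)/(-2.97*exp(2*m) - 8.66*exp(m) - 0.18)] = (-(3.52*exp(m) + 4.14)*(5.94*exp(m) + 8.66) + 10.4544*exp(2*m) + 30.4832*exp(m) + 0.6336)*exp(m)/(2.97*exp(2*m) + 8.66*exp(m) + 0.18)^2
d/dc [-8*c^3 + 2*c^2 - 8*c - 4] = -24*c^2 + 4*c - 8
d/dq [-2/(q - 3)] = 2/(q - 3)^2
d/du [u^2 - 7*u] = 2*u - 7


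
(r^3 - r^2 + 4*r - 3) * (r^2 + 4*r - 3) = r^5 + 3*r^4 - 3*r^3 + 16*r^2 - 24*r + 9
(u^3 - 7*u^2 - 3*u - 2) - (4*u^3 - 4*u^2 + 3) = -3*u^3 - 3*u^2 - 3*u - 5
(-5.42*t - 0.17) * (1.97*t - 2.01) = -10.6774*t^2 + 10.5593*t + 0.3417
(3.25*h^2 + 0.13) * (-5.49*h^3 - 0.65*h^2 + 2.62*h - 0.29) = -17.8425*h^5 - 2.1125*h^4 + 7.8013*h^3 - 1.027*h^2 + 0.3406*h - 0.0377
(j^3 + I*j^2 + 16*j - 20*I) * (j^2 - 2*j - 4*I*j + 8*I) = j^5 - 2*j^4 - 3*I*j^4 + 20*j^3 + 6*I*j^3 - 40*j^2 - 84*I*j^2 - 80*j + 168*I*j + 160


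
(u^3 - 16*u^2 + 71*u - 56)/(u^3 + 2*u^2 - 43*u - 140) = (u^2 - 9*u + 8)/(u^2 + 9*u + 20)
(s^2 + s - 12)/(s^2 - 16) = (s - 3)/(s - 4)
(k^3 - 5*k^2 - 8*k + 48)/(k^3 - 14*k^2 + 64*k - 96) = (k + 3)/(k - 6)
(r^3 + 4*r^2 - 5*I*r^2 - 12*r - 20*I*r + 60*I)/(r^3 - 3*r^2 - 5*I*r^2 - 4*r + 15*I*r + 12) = (r^3 + r^2*(4 - 5*I) - 4*r*(3 + 5*I) + 60*I)/(r^3 - r^2*(3 + 5*I) + r*(-4 + 15*I) + 12)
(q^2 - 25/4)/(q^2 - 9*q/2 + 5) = (q + 5/2)/(q - 2)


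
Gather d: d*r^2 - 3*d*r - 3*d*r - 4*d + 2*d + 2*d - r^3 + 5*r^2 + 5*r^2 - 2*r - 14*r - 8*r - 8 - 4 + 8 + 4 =d*(r^2 - 6*r) - r^3 + 10*r^2 - 24*r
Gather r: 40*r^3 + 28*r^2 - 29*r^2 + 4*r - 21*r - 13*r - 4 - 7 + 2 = 40*r^3 - r^2 - 30*r - 9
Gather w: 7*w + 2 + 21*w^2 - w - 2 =21*w^2 + 6*w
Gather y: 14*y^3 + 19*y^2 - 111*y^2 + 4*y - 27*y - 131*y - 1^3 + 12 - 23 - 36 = 14*y^3 - 92*y^2 - 154*y - 48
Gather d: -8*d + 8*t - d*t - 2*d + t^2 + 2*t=d*(-t - 10) + t^2 + 10*t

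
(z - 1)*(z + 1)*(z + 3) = z^3 + 3*z^2 - z - 3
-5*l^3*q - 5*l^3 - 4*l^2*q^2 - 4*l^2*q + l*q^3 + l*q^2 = (-5*l + q)*(l + q)*(l*q + l)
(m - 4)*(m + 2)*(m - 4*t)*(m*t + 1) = m^4*t - 4*m^3*t^2 - 2*m^3*t + m^3 + 8*m^2*t^2 - 12*m^2*t - 2*m^2 + 32*m*t^2 + 8*m*t - 8*m + 32*t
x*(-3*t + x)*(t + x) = -3*t^2*x - 2*t*x^2 + x^3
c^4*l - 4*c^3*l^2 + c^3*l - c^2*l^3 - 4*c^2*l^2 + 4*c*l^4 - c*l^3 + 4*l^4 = (c - 4*l)*(c - l)*(c + l)*(c*l + l)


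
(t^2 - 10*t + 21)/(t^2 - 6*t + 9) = (t - 7)/(t - 3)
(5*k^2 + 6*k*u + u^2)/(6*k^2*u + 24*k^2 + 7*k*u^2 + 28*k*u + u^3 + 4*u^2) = (5*k + u)/(6*k*u + 24*k + u^2 + 4*u)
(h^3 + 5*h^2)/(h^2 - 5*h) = h*(h + 5)/(h - 5)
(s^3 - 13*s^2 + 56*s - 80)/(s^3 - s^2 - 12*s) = (s^2 - 9*s + 20)/(s*(s + 3))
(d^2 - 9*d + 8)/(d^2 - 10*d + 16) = (d - 1)/(d - 2)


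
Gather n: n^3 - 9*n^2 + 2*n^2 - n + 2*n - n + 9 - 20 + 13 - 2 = n^3 - 7*n^2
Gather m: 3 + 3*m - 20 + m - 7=4*m - 24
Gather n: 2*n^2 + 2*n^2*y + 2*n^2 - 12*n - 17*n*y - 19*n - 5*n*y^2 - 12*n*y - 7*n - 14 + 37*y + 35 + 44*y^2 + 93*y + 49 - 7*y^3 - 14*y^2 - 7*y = n^2*(2*y + 4) + n*(-5*y^2 - 29*y - 38) - 7*y^3 + 30*y^2 + 123*y + 70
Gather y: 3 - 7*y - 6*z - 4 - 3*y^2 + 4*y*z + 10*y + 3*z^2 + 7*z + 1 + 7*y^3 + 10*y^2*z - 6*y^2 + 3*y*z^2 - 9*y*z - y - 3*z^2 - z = 7*y^3 + y^2*(10*z - 9) + y*(3*z^2 - 5*z + 2)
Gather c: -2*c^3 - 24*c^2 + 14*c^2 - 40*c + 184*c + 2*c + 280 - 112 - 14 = -2*c^3 - 10*c^2 + 146*c + 154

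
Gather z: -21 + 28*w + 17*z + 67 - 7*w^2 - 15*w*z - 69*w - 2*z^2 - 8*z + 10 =-7*w^2 - 41*w - 2*z^2 + z*(9 - 15*w) + 56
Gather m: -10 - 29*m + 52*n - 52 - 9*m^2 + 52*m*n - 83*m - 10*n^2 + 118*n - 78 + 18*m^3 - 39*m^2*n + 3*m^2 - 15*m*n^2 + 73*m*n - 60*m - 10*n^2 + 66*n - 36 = 18*m^3 + m^2*(-39*n - 6) + m*(-15*n^2 + 125*n - 172) - 20*n^2 + 236*n - 176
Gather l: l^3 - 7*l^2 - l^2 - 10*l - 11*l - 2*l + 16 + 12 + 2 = l^3 - 8*l^2 - 23*l + 30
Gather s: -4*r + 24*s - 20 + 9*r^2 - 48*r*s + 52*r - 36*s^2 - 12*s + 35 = 9*r^2 + 48*r - 36*s^2 + s*(12 - 48*r) + 15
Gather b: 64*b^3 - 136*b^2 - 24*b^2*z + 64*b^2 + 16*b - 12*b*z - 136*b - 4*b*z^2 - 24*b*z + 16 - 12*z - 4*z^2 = 64*b^3 + b^2*(-24*z - 72) + b*(-4*z^2 - 36*z - 120) - 4*z^2 - 12*z + 16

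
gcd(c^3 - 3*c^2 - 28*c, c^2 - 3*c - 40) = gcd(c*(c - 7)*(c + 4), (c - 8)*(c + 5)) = 1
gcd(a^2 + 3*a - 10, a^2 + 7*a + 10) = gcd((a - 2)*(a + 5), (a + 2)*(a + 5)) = a + 5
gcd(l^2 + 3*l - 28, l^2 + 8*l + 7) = l + 7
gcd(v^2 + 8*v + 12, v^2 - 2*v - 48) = v + 6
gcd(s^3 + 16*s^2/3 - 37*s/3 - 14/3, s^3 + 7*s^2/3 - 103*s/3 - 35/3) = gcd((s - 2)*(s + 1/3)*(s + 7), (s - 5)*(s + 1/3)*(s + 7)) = s^2 + 22*s/3 + 7/3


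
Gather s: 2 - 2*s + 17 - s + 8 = 27 - 3*s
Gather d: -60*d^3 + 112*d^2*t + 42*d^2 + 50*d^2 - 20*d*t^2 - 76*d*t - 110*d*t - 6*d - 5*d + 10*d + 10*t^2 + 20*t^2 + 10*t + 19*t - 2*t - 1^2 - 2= -60*d^3 + d^2*(112*t + 92) + d*(-20*t^2 - 186*t - 1) + 30*t^2 + 27*t - 3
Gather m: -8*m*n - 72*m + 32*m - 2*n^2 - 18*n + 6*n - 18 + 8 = m*(-8*n - 40) - 2*n^2 - 12*n - 10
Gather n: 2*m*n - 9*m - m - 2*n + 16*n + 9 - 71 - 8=-10*m + n*(2*m + 14) - 70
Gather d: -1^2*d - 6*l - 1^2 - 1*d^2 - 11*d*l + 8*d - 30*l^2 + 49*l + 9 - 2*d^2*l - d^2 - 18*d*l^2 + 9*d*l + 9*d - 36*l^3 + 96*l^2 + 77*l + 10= d^2*(-2*l - 2) + d*(-18*l^2 - 2*l + 16) - 36*l^3 + 66*l^2 + 120*l + 18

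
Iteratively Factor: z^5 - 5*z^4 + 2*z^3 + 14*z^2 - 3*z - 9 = (z - 3)*(z^4 - 2*z^3 - 4*z^2 + 2*z + 3) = (z - 3)*(z - 1)*(z^3 - z^2 - 5*z - 3) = (z - 3)*(z - 1)*(z + 1)*(z^2 - 2*z - 3) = (z - 3)*(z - 1)*(z + 1)^2*(z - 3)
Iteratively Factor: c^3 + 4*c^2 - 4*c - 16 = (c - 2)*(c^2 + 6*c + 8) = (c - 2)*(c + 2)*(c + 4)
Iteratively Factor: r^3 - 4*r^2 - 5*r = (r)*(r^2 - 4*r - 5) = r*(r - 5)*(r + 1)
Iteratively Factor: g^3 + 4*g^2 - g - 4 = (g + 4)*(g^2 - 1) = (g + 1)*(g + 4)*(g - 1)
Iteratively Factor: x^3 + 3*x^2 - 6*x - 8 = (x + 4)*(x^2 - x - 2) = (x - 2)*(x + 4)*(x + 1)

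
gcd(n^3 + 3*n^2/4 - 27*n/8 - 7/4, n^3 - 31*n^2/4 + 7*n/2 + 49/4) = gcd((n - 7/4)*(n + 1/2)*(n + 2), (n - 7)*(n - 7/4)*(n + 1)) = n - 7/4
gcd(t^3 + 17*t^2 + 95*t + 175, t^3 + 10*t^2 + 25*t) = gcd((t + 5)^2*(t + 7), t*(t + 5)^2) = t^2 + 10*t + 25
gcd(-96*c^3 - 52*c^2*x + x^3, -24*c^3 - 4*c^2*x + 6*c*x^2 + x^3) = 12*c^2 + 8*c*x + x^2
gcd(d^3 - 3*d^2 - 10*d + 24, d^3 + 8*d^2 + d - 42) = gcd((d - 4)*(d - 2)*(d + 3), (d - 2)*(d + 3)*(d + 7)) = d^2 + d - 6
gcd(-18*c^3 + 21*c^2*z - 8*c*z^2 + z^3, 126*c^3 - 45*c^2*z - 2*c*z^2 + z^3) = -3*c + z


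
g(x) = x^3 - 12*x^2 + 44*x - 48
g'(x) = 3*x^2 - 24*x + 44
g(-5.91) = -933.60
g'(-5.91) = 290.62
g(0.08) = -44.56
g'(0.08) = 42.10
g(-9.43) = -2368.58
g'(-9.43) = 537.09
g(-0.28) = -61.28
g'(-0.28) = 50.96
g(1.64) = -3.70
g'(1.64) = 12.71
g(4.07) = -0.28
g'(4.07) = -3.99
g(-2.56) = -256.06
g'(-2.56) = 125.10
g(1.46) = -6.23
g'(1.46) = 15.35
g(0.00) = -48.00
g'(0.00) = 44.00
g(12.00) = 480.00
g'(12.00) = 188.00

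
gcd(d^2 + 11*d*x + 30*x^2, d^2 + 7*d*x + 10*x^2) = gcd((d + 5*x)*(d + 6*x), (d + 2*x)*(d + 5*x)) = d + 5*x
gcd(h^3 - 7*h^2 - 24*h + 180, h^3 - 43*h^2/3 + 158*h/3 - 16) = h - 6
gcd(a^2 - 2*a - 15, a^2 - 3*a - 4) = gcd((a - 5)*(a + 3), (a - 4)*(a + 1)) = 1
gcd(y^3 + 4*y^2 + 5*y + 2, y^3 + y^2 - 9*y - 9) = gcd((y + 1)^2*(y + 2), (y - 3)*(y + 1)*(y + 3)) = y + 1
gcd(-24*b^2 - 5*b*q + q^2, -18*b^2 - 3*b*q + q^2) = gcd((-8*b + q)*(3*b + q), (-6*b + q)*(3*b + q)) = 3*b + q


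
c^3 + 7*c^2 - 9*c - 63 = (c - 3)*(c + 3)*(c + 7)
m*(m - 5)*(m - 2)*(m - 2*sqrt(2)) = m^4 - 7*m^3 - 2*sqrt(2)*m^3 + 10*m^2 + 14*sqrt(2)*m^2 - 20*sqrt(2)*m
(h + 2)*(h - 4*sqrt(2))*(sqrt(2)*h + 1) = sqrt(2)*h^3 - 7*h^2 + 2*sqrt(2)*h^2 - 14*h - 4*sqrt(2)*h - 8*sqrt(2)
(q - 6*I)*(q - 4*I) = q^2 - 10*I*q - 24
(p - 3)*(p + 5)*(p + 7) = p^3 + 9*p^2 - p - 105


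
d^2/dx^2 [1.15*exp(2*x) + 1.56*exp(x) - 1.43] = (4.6*exp(x) + 1.56)*exp(x)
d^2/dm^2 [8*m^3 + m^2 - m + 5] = 48*m + 2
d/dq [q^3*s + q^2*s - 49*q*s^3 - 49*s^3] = s*(3*q^2 + 2*q - 49*s^2)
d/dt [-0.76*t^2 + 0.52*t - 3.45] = 0.52 - 1.52*t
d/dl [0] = 0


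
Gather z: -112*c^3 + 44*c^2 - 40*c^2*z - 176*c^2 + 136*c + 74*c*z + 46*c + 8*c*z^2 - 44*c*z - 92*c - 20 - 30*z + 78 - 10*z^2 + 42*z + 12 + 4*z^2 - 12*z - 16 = -112*c^3 - 132*c^2 + 90*c + z^2*(8*c - 6) + z*(-40*c^2 + 30*c) + 54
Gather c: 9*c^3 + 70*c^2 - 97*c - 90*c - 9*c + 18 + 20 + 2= 9*c^3 + 70*c^2 - 196*c + 40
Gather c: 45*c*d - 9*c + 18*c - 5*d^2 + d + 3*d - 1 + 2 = c*(45*d + 9) - 5*d^2 + 4*d + 1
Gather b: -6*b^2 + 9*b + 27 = -6*b^2 + 9*b + 27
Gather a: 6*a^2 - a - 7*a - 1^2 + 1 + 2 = 6*a^2 - 8*a + 2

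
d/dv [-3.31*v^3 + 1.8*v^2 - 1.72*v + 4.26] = -9.93*v^2 + 3.6*v - 1.72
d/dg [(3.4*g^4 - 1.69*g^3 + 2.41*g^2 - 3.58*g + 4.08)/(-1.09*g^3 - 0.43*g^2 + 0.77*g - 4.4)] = (-3.706*g^6 - 2.924*g^5 + 11.2076*g^4 - 70.247*g^3 + 35.9659*g^2 - 17.6992*g + 12.6104)/(1.1881*g^6 + 0.9374*g^5 - 1.4937*g^4 + 8.9298*g^3 + 4.3769*g^2 - 6.776*g + 19.36)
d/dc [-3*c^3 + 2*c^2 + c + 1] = -9*c^2 + 4*c + 1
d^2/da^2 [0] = 0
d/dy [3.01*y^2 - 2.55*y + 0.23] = 6.02*y - 2.55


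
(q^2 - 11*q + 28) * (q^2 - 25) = q^4 - 11*q^3 + 3*q^2 + 275*q - 700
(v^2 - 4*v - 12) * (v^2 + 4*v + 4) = v^4 - 24*v^2 - 64*v - 48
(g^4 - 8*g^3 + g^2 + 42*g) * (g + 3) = g^5 - 5*g^4 - 23*g^3 + 45*g^2 + 126*g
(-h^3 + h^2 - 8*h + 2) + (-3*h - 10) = -h^3 + h^2 - 11*h - 8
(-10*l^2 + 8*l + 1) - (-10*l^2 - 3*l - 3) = 11*l + 4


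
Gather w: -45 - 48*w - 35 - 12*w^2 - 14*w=-12*w^2 - 62*w - 80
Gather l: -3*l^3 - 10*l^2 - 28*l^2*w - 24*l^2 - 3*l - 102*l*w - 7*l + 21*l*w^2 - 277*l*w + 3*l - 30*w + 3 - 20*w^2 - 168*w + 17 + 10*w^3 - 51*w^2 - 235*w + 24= -3*l^3 + l^2*(-28*w - 34) + l*(21*w^2 - 379*w - 7) + 10*w^3 - 71*w^2 - 433*w + 44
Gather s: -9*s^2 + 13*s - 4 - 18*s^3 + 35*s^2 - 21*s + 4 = -18*s^3 + 26*s^2 - 8*s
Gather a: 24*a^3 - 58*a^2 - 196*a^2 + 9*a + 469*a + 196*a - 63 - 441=24*a^3 - 254*a^2 + 674*a - 504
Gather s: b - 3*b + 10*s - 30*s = -2*b - 20*s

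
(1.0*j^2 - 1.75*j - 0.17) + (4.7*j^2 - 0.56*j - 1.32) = 5.7*j^2 - 2.31*j - 1.49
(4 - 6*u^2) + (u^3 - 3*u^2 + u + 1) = u^3 - 9*u^2 + u + 5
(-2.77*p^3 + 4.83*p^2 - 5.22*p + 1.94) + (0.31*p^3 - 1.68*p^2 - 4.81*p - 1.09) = -2.46*p^3 + 3.15*p^2 - 10.03*p + 0.85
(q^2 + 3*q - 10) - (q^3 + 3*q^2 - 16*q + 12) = -q^3 - 2*q^2 + 19*q - 22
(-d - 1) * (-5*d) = 5*d^2 + 5*d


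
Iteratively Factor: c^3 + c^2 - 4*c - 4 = (c + 1)*(c^2 - 4) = (c - 2)*(c + 1)*(c + 2)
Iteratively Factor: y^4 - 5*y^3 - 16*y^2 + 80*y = (y)*(y^3 - 5*y^2 - 16*y + 80) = y*(y - 4)*(y^2 - y - 20) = y*(y - 4)*(y + 4)*(y - 5)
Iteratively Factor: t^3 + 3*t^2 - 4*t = (t - 1)*(t^2 + 4*t) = t*(t - 1)*(t + 4)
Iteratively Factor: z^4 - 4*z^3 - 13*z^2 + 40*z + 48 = (z - 4)*(z^3 - 13*z - 12) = (z - 4)*(z + 1)*(z^2 - z - 12) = (z - 4)^2*(z + 1)*(z + 3)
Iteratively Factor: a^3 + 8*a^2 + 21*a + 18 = (a + 2)*(a^2 + 6*a + 9) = (a + 2)*(a + 3)*(a + 3)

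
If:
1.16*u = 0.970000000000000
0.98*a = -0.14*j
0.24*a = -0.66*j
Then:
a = 0.00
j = 0.00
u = 0.84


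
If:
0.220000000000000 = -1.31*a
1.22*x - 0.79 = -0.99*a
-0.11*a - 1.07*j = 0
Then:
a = -0.17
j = 0.02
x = 0.78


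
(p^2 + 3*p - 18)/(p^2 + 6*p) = (p - 3)/p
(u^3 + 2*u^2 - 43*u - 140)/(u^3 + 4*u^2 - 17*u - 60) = (u^2 - 3*u - 28)/(u^2 - u - 12)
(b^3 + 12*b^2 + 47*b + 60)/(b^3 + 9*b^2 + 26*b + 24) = (b + 5)/(b + 2)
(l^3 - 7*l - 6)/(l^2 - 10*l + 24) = (l^3 - 7*l - 6)/(l^2 - 10*l + 24)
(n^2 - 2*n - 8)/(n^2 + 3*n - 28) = (n + 2)/(n + 7)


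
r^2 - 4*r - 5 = (r - 5)*(r + 1)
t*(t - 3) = t^2 - 3*t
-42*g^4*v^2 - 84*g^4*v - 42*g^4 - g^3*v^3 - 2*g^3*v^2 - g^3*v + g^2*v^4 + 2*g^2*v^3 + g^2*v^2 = (-7*g + v)*(6*g + v)*(g*v + g)^2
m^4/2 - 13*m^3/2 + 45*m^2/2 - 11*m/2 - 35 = (m/2 + 1/2)*(m - 7)*(m - 5)*(m - 2)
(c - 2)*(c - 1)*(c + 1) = c^3 - 2*c^2 - c + 2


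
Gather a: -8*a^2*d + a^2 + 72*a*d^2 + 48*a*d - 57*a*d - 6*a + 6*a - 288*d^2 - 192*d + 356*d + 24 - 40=a^2*(1 - 8*d) + a*(72*d^2 - 9*d) - 288*d^2 + 164*d - 16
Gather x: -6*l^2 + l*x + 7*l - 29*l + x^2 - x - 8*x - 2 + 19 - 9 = -6*l^2 - 22*l + x^2 + x*(l - 9) + 8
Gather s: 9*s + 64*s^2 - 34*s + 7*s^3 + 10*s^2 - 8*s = 7*s^3 + 74*s^2 - 33*s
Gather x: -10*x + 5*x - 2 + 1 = -5*x - 1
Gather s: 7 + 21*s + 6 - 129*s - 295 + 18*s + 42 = -90*s - 240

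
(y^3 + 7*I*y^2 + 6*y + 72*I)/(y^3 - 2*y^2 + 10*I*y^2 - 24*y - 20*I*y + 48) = (y - 3*I)/(y - 2)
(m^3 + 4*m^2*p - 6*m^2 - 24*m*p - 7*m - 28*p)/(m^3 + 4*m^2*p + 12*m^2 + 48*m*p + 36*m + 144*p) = (m^2 - 6*m - 7)/(m^2 + 12*m + 36)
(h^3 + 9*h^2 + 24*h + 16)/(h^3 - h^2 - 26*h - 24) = (h + 4)/(h - 6)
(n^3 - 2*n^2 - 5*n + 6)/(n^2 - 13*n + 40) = (n^3 - 2*n^2 - 5*n + 6)/(n^2 - 13*n + 40)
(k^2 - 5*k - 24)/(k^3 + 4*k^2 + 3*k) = (k - 8)/(k*(k + 1))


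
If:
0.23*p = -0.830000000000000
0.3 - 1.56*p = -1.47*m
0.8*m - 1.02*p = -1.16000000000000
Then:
No Solution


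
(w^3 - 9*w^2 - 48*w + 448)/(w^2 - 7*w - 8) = (w^2 - w - 56)/(w + 1)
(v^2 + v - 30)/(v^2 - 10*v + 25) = (v + 6)/(v - 5)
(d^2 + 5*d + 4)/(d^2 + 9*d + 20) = (d + 1)/(d + 5)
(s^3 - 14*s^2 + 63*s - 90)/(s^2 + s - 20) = (s^3 - 14*s^2 + 63*s - 90)/(s^2 + s - 20)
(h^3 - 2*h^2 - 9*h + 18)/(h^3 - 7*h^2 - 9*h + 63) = (h - 2)/(h - 7)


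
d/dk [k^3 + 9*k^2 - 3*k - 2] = 3*k^2 + 18*k - 3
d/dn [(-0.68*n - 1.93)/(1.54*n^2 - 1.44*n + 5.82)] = (1.0472*n^2 + 5.9444*n - 6.7368)/(2.3716*n^4 - 4.4352*n^3 + 19.9992*n^2 - 16.7616*n + 33.8724)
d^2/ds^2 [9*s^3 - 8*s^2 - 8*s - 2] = 54*s - 16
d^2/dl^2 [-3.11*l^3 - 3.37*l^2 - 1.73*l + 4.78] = -18.66*l - 6.74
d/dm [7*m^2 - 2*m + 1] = 14*m - 2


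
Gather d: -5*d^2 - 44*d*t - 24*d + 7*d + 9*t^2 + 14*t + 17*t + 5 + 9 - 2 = -5*d^2 + d*(-44*t - 17) + 9*t^2 + 31*t + 12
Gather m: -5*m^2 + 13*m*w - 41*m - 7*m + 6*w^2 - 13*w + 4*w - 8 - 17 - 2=-5*m^2 + m*(13*w - 48) + 6*w^2 - 9*w - 27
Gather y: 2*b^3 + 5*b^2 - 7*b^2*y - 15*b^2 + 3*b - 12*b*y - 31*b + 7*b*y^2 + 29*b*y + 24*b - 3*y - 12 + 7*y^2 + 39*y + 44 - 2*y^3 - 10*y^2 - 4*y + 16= 2*b^3 - 10*b^2 - 4*b - 2*y^3 + y^2*(7*b - 3) + y*(-7*b^2 + 17*b + 32) + 48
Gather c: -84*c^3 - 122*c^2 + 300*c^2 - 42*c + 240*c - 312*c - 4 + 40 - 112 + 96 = -84*c^3 + 178*c^2 - 114*c + 20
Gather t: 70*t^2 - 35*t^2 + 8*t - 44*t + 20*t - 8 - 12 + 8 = 35*t^2 - 16*t - 12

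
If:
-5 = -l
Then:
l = 5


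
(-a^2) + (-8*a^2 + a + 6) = -9*a^2 + a + 6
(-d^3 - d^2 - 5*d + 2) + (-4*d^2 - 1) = -d^3 - 5*d^2 - 5*d + 1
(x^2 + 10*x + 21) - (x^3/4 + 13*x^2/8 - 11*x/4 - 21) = -x^3/4 - 5*x^2/8 + 51*x/4 + 42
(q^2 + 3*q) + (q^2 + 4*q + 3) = 2*q^2 + 7*q + 3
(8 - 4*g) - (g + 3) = 5 - 5*g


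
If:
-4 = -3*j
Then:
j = 4/3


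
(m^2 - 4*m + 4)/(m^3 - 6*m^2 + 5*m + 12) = (m^2 - 4*m + 4)/(m^3 - 6*m^2 + 5*m + 12)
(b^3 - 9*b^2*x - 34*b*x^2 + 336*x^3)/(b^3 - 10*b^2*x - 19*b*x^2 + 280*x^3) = (b + 6*x)/(b + 5*x)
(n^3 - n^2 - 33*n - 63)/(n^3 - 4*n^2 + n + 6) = (n^3 - n^2 - 33*n - 63)/(n^3 - 4*n^2 + n + 6)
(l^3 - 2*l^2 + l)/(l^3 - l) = (l - 1)/(l + 1)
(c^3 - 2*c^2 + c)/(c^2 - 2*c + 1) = c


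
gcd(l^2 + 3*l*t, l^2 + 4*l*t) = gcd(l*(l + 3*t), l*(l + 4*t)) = l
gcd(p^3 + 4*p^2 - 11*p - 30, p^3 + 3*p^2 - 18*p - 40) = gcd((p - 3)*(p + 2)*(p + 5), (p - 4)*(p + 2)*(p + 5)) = p^2 + 7*p + 10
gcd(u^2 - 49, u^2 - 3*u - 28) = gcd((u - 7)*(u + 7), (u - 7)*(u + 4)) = u - 7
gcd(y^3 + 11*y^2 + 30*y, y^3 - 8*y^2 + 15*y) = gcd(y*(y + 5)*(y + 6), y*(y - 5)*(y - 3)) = y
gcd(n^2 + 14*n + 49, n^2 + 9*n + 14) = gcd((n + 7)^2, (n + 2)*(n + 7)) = n + 7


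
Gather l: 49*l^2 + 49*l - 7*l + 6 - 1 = 49*l^2 + 42*l + 5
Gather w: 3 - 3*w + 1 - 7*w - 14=-10*w - 10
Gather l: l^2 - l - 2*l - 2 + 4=l^2 - 3*l + 2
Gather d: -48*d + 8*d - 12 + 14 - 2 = -40*d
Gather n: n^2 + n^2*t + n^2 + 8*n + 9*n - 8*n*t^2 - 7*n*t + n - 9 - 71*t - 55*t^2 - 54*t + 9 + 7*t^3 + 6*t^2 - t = n^2*(t + 2) + n*(-8*t^2 - 7*t + 18) + 7*t^3 - 49*t^2 - 126*t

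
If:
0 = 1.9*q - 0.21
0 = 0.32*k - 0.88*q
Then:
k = 0.30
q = 0.11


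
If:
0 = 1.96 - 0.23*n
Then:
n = 8.52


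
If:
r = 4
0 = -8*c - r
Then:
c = -1/2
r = 4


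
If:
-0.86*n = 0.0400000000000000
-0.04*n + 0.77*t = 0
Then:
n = -0.05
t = -0.00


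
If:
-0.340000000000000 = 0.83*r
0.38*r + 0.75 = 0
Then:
No Solution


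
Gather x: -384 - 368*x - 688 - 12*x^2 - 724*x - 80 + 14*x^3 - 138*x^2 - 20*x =14*x^3 - 150*x^2 - 1112*x - 1152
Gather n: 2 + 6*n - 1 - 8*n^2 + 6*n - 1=-8*n^2 + 12*n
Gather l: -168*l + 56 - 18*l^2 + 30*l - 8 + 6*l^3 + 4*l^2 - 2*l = 6*l^3 - 14*l^2 - 140*l + 48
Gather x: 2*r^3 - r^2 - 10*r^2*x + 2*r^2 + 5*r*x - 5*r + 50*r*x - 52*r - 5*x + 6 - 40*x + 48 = 2*r^3 + r^2 - 57*r + x*(-10*r^2 + 55*r - 45) + 54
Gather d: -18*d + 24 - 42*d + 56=80 - 60*d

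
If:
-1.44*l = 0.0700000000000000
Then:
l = -0.05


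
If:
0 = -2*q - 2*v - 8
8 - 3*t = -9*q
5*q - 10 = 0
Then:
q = 2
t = 26/3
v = -6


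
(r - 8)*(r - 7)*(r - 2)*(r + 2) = r^4 - 15*r^3 + 52*r^2 + 60*r - 224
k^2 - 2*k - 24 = (k - 6)*(k + 4)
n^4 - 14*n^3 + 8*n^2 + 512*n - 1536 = (n - 8)^2*(n - 4)*(n + 6)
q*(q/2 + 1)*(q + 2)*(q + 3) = q^4/2 + 7*q^3/2 + 8*q^2 + 6*q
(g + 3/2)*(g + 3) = g^2 + 9*g/2 + 9/2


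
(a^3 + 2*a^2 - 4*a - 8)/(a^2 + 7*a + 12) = (a^3 + 2*a^2 - 4*a - 8)/(a^2 + 7*a + 12)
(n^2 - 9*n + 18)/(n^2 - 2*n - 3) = (n - 6)/(n + 1)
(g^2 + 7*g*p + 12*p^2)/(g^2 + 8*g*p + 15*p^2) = (g + 4*p)/(g + 5*p)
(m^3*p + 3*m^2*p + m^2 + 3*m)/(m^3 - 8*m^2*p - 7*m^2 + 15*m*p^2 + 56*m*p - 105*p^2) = m*(m^2*p + 3*m*p + m + 3)/(m^3 - 8*m^2*p - 7*m^2 + 15*m*p^2 + 56*m*p - 105*p^2)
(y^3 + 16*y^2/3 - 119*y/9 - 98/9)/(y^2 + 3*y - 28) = (9*y^2 - 15*y - 14)/(9*(y - 4))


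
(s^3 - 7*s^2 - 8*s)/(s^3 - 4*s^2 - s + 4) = s*(s - 8)/(s^2 - 5*s + 4)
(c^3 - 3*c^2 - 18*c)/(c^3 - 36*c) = (c + 3)/(c + 6)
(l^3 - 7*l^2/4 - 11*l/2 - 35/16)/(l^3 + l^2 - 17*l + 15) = (16*l^3 - 28*l^2 - 88*l - 35)/(16*(l^3 + l^2 - 17*l + 15))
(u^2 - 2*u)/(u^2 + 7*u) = (u - 2)/(u + 7)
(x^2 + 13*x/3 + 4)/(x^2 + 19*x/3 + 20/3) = (x + 3)/(x + 5)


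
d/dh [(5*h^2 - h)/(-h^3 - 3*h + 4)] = (3*h*(5*h - 1)*(h^2 + 1) + (1 - 10*h)*(h^3 + 3*h - 4))/(h^3 + 3*h - 4)^2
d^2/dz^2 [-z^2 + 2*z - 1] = -2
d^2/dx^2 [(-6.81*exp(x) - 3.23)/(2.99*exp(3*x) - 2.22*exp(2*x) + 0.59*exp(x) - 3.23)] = (-243.528324*exp(6*x) - 124.278453*exp(5*x) + 250.332714*exp(4*x) - 938.986933*exp(3*x) + 24.933339*exp(2*x) + 78.541972*exp(x) - 77.20346)*exp(x)/(26.730899*exp(9*x) - 59.541066*exp(8*x) + 60.031725*exp(7*x) - 121.068429*exp(6*x) + 140.486289*exp(5*x) - 84.2628*exp(4*x) + 119.172416*exp(3*x) - 72.856203*exp(2*x) + 18.466233*exp(x) - 33.698267)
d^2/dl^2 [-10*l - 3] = 0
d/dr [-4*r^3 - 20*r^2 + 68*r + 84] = -12*r^2 - 40*r + 68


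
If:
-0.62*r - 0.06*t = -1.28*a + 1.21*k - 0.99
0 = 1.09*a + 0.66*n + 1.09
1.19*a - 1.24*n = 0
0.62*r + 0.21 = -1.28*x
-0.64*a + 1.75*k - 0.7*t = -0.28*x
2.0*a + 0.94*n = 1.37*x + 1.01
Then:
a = -0.63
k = -1.66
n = -0.61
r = 3.95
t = -4.39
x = -2.08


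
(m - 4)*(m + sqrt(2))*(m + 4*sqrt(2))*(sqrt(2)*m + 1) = sqrt(2)*m^4 - 4*sqrt(2)*m^3 + 11*m^3 - 44*m^2 + 13*sqrt(2)*m^2 - 52*sqrt(2)*m + 8*m - 32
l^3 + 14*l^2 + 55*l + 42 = (l + 1)*(l + 6)*(l + 7)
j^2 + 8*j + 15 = (j + 3)*(j + 5)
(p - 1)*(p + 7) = p^2 + 6*p - 7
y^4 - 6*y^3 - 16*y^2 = y^2*(y - 8)*(y + 2)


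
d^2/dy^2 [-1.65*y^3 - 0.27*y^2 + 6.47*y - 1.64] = -9.9*y - 0.54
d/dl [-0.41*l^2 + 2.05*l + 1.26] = 2.05 - 0.82*l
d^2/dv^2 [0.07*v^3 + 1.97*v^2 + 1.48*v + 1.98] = 0.42*v + 3.94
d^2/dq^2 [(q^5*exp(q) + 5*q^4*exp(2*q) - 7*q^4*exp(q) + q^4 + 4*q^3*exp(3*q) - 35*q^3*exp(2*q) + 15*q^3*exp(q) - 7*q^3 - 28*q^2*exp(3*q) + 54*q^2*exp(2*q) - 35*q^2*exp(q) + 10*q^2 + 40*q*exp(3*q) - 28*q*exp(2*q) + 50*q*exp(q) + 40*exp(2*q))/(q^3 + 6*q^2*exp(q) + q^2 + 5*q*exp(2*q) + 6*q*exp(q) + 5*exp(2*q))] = (q^8*exp(q) + 11*q^7*exp(2*q) - q^7*exp(q) + 60*q^6*exp(3*q) + q^6*exp(2*q) - 6*q^6*exp(q) + 100*q^5*exp(4*q) - 60*q^5*exp(3*q) - 70*q^5*exp(2*q) - 12*q^5*exp(q) - 100*q^4*exp(4*q) - 270*q^4*exp(3*q) - 292*q^4*exp(2*q) - 5*q^4*exp(q) - 500*q^3*exp(4*q) - 1010*q^3*exp(3*q) + 127*q^3*exp(2*q) + 13*q^3*exp(q) + 36*q^3 - 1700*q^2*exp(4*q) + 330*q^2*exp(3*q) + 65*q^2*exp(2*q) + 530*q^2*exp(q) + 800*q*exp(4*q) - 1050*q*exp(3*q) + 2280*q*exp(2*q) - 40*q*exp(q) - 1400*exp(4*q) + 3700*exp(3*q) - 270*exp(2*q) - 20*exp(q))/(q^6 + 15*q^5*exp(q) + 3*q^5 + 75*q^4*exp(2*q) + 45*q^4*exp(q) + 3*q^4 + 125*q^3*exp(3*q) + 225*q^3*exp(2*q) + 45*q^3*exp(q) + q^3 + 375*q^2*exp(3*q) + 225*q^2*exp(2*q) + 15*q^2*exp(q) + 375*q*exp(3*q) + 75*q*exp(2*q) + 125*exp(3*q))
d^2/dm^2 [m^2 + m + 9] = 2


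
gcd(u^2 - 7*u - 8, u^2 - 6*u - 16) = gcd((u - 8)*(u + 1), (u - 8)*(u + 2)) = u - 8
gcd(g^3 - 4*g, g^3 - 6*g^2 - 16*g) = g^2 + 2*g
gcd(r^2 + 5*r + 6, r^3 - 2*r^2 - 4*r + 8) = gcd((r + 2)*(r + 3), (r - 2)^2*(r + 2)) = r + 2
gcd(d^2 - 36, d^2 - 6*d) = d - 6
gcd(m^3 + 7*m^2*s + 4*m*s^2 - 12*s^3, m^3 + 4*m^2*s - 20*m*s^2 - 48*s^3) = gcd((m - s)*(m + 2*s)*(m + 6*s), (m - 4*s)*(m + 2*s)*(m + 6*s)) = m^2 + 8*m*s + 12*s^2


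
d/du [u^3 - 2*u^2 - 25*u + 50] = 3*u^2 - 4*u - 25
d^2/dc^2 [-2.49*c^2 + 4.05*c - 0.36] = -4.98000000000000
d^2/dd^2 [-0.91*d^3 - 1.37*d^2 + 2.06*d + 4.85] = -5.46*d - 2.74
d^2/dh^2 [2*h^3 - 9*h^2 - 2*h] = 12*h - 18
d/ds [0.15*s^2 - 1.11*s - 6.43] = 0.3*s - 1.11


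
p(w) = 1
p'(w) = 0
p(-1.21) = 1.00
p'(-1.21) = 0.00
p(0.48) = 1.00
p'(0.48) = 0.00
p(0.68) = 1.00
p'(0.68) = 0.00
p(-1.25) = 1.00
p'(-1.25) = 0.00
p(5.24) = 1.00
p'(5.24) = 0.00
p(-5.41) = 1.00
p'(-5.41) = 0.00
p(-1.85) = 1.00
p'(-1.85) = 0.00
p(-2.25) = 1.00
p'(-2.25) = 0.00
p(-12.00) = 1.00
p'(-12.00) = 0.00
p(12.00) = 1.00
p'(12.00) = 0.00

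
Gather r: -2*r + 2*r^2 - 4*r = 2*r^2 - 6*r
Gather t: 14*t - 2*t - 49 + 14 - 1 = 12*t - 36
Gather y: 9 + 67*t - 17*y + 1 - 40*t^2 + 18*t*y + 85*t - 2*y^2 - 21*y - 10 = -40*t^2 + 152*t - 2*y^2 + y*(18*t - 38)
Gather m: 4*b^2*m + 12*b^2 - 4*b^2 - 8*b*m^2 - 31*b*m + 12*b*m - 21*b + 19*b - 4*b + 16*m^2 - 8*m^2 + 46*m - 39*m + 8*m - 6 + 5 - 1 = 8*b^2 - 6*b + m^2*(8 - 8*b) + m*(4*b^2 - 19*b + 15) - 2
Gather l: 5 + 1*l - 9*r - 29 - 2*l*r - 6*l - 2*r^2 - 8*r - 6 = l*(-2*r - 5) - 2*r^2 - 17*r - 30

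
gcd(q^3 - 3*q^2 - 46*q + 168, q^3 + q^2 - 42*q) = q^2 + q - 42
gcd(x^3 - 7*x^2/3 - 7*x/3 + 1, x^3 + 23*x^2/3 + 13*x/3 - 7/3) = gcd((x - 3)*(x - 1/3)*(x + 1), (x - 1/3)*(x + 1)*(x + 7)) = x^2 + 2*x/3 - 1/3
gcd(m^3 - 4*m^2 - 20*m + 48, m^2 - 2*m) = m - 2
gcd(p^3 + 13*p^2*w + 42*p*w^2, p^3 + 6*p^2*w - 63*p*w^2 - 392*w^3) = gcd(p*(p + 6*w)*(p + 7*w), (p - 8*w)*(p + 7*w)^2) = p + 7*w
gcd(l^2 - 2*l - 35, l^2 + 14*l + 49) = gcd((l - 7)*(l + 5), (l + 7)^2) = 1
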